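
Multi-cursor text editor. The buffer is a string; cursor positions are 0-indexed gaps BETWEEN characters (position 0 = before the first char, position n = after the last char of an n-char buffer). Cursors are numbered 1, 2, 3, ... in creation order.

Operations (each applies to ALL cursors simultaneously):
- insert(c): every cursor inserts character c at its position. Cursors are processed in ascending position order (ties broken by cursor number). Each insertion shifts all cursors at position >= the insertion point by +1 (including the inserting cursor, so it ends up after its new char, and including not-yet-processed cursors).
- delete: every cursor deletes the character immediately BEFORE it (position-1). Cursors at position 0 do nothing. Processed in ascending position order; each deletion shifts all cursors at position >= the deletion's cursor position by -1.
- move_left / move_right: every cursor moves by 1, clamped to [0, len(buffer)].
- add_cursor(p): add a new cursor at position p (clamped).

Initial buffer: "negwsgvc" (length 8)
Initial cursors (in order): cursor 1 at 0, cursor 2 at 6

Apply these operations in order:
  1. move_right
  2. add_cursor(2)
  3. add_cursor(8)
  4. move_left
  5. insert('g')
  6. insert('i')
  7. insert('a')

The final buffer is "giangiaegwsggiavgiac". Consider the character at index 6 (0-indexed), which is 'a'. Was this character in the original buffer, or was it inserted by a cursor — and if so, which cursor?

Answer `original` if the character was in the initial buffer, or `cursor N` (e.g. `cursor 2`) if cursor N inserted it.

Answer: cursor 3

Derivation:
After op 1 (move_right): buffer="negwsgvc" (len 8), cursors c1@1 c2@7, authorship ........
After op 2 (add_cursor(2)): buffer="negwsgvc" (len 8), cursors c1@1 c3@2 c2@7, authorship ........
After op 3 (add_cursor(8)): buffer="negwsgvc" (len 8), cursors c1@1 c3@2 c2@7 c4@8, authorship ........
After op 4 (move_left): buffer="negwsgvc" (len 8), cursors c1@0 c3@1 c2@6 c4@7, authorship ........
After op 5 (insert('g')): buffer="gngegwsggvgc" (len 12), cursors c1@1 c3@3 c2@9 c4@11, authorship 1.3.....2.4.
After op 6 (insert('i')): buffer="gingiegwsggivgic" (len 16), cursors c1@2 c3@5 c2@12 c4@15, authorship 11.33.....22.44.
After op 7 (insert('a')): buffer="giangiaegwsggiavgiac" (len 20), cursors c1@3 c3@7 c2@15 c4@19, authorship 111.333.....222.444.
Authorship (.=original, N=cursor N): 1 1 1 . 3 3 3 . . . . . 2 2 2 . 4 4 4 .
Index 6: author = 3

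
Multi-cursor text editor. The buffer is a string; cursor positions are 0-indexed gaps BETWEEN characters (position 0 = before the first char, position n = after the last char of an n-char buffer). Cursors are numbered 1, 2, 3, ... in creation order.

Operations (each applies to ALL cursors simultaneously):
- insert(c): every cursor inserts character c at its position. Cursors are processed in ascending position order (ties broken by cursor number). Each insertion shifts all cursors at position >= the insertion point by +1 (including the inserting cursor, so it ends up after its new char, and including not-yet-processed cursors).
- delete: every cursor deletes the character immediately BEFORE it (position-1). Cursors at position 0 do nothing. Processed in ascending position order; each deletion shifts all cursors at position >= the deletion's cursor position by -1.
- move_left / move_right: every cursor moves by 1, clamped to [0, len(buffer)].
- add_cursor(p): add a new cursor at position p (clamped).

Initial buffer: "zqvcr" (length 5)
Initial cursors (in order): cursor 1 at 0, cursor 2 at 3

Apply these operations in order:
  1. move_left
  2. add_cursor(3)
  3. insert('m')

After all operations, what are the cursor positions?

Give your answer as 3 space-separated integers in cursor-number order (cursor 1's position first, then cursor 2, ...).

After op 1 (move_left): buffer="zqvcr" (len 5), cursors c1@0 c2@2, authorship .....
After op 2 (add_cursor(3)): buffer="zqvcr" (len 5), cursors c1@0 c2@2 c3@3, authorship .....
After op 3 (insert('m')): buffer="mzqmvmcr" (len 8), cursors c1@1 c2@4 c3@6, authorship 1..2.3..

Answer: 1 4 6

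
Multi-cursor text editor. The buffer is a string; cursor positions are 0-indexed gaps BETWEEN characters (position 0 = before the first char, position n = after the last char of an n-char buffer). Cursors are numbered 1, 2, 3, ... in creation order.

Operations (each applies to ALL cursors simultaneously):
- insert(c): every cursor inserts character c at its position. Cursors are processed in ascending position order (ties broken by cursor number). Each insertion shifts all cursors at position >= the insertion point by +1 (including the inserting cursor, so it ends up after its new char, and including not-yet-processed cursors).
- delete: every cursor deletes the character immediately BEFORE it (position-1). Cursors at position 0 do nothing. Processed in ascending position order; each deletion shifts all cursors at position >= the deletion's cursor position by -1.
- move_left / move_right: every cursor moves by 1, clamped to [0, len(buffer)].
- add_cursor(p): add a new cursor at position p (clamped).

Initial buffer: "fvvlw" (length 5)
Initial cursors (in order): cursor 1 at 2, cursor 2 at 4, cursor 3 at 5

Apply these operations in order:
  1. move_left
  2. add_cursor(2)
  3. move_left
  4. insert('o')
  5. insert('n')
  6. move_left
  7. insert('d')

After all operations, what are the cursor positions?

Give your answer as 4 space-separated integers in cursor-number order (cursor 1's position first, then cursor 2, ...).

After op 1 (move_left): buffer="fvvlw" (len 5), cursors c1@1 c2@3 c3@4, authorship .....
After op 2 (add_cursor(2)): buffer="fvvlw" (len 5), cursors c1@1 c4@2 c2@3 c3@4, authorship .....
After op 3 (move_left): buffer="fvvlw" (len 5), cursors c1@0 c4@1 c2@2 c3@3, authorship .....
After op 4 (insert('o')): buffer="ofovovolw" (len 9), cursors c1@1 c4@3 c2@5 c3@7, authorship 1.4.2.3..
After op 5 (insert('n')): buffer="onfonvonvonlw" (len 13), cursors c1@2 c4@5 c2@8 c3@11, authorship 11.44.22.33..
After op 6 (move_left): buffer="onfonvonvonlw" (len 13), cursors c1@1 c4@4 c2@7 c3@10, authorship 11.44.22.33..
After op 7 (insert('d')): buffer="odnfodnvodnvodnlw" (len 17), cursors c1@2 c4@6 c2@10 c3@14, authorship 111.444.222.333..

Answer: 2 10 14 6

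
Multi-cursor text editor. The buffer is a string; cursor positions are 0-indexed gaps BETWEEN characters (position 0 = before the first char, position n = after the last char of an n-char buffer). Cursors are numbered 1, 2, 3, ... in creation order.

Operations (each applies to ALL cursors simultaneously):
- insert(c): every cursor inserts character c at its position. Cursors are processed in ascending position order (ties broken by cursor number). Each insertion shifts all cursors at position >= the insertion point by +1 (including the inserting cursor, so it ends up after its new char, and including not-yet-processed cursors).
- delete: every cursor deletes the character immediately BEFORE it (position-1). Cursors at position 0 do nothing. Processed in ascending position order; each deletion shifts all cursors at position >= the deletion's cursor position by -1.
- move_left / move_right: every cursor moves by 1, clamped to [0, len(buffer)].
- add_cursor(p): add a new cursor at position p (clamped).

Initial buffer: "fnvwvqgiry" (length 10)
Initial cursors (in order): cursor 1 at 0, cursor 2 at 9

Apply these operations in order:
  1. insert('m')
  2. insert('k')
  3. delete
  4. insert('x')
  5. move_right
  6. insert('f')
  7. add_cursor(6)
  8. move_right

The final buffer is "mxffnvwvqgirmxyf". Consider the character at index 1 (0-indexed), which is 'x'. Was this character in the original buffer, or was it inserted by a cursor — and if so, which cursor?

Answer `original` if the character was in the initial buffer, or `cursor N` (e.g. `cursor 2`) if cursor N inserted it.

Answer: cursor 1

Derivation:
After op 1 (insert('m')): buffer="mfnvwvqgirmy" (len 12), cursors c1@1 c2@11, authorship 1.........2.
After op 2 (insert('k')): buffer="mkfnvwvqgirmky" (len 14), cursors c1@2 c2@13, authorship 11.........22.
After op 3 (delete): buffer="mfnvwvqgirmy" (len 12), cursors c1@1 c2@11, authorship 1.........2.
After op 4 (insert('x')): buffer="mxfnvwvqgirmxy" (len 14), cursors c1@2 c2@13, authorship 11.........22.
After op 5 (move_right): buffer="mxfnvwvqgirmxy" (len 14), cursors c1@3 c2@14, authorship 11.........22.
After op 6 (insert('f')): buffer="mxffnvwvqgirmxyf" (len 16), cursors c1@4 c2@16, authorship 11.1........22.2
After op 7 (add_cursor(6)): buffer="mxffnvwvqgirmxyf" (len 16), cursors c1@4 c3@6 c2@16, authorship 11.1........22.2
After op 8 (move_right): buffer="mxffnvwvqgirmxyf" (len 16), cursors c1@5 c3@7 c2@16, authorship 11.1........22.2
Authorship (.=original, N=cursor N): 1 1 . 1 . . . . . . . . 2 2 . 2
Index 1: author = 1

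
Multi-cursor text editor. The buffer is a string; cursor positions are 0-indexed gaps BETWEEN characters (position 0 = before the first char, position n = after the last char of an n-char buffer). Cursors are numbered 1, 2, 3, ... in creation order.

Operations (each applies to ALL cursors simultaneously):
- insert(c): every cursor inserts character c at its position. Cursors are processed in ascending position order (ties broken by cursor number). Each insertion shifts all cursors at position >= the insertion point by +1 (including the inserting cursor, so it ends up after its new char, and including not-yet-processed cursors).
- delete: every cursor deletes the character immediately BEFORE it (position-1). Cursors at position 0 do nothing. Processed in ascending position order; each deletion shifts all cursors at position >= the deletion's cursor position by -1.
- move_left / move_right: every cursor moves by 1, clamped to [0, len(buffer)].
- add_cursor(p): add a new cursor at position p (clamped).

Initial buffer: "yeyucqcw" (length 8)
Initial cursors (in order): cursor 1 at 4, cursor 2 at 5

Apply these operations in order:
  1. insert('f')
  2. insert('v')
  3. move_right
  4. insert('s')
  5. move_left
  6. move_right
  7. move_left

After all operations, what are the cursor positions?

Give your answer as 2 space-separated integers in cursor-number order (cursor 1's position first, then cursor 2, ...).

After op 1 (insert('f')): buffer="yeyufcfqcw" (len 10), cursors c1@5 c2@7, authorship ....1.2...
After op 2 (insert('v')): buffer="yeyufvcfvqcw" (len 12), cursors c1@6 c2@9, authorship ....11.22...
After op 3 (move_right): buffer="yeyufvcfvqcw" (len 12), cursors c1@7 c2@10, authorship ....11.22...
After op 4 (insert('s')): buffer="yeyufvcsfvqscw" (len 14), cursors c1@8 c2@12, authorship ....11.122.2..
After op 5 (move_left): buffer="yeyufvcsfvqscw" (len 14), cursors c1@7 c2@11, authorship ....11.122.2..
After op 6 (move_right): buffer="yeyufvcsfvqscw" (len 14), cursors c1@8 c2@12, authorship ....11.122.2..
After op 7 (move_left): buffer="yeyufvcsfvqscw" (len 14), cursors c1@7 c2@11, authorship ....11.122.2..

Answer: 7 11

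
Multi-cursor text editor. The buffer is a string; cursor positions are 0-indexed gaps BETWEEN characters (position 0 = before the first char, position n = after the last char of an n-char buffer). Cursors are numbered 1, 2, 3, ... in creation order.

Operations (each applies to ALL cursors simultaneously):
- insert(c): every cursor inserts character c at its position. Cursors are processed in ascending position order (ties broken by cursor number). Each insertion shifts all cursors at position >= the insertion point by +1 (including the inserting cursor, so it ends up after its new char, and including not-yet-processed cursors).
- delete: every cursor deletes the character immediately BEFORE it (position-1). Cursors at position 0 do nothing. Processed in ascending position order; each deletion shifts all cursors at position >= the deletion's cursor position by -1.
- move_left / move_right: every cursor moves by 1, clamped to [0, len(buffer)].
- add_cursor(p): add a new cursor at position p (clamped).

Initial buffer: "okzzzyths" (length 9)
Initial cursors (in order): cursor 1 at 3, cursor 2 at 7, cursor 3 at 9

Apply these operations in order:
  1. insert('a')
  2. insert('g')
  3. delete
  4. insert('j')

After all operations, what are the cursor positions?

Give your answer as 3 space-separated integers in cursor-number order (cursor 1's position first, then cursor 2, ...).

After op 1 (insert('a')): buffer="okzazzytahsa" (len 12), cursors c1@4 c2@9 c3@12, authorship ...1....2..3
After op 2 (insert('g')): buffer="okzagzzytaghsag" (len 15), cursors c1@5 c2@11 c3@15, authorship ...11....22..33
After op 3 (delete): buffer="okzazzytahsa" (len 12), cursors c1@4 c2@9 c3@12, authorship ...1....2..3
After op 4 (insert('j')): buffer="okzajzzytajhsaj" (len 15), cursors c1@5 c2@11 c3@15, authorship ...11....22..33

Answer: 5 11 15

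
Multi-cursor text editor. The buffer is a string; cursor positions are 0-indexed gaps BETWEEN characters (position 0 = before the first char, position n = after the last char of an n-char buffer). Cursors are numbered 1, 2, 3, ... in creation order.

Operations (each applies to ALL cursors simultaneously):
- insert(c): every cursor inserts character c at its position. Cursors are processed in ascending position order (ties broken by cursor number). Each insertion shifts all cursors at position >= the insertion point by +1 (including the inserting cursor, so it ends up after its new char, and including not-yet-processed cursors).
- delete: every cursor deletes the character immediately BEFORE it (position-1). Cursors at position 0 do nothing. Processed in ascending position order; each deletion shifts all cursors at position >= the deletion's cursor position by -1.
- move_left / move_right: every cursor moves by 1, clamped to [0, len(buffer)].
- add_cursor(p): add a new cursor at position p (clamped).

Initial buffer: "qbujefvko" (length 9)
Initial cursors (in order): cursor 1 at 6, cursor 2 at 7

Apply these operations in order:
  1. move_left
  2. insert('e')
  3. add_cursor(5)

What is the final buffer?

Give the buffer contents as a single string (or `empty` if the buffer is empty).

After op 1 (move_left): buffer="qbujefvko" (len 9), cursors c1@5 c2@6, authorship .........
After op 2 (insert('e')): buffer="qbujeefevko" (len 11), cursors c1@6 c2@8, authorship .....1.2...
After op 3 (add_cursor(5)): buffer="qbujeefevko" (len 11), cursors c3@5 c1@6 c2@8, authorship .....1.2...

Answer: qbujeefevko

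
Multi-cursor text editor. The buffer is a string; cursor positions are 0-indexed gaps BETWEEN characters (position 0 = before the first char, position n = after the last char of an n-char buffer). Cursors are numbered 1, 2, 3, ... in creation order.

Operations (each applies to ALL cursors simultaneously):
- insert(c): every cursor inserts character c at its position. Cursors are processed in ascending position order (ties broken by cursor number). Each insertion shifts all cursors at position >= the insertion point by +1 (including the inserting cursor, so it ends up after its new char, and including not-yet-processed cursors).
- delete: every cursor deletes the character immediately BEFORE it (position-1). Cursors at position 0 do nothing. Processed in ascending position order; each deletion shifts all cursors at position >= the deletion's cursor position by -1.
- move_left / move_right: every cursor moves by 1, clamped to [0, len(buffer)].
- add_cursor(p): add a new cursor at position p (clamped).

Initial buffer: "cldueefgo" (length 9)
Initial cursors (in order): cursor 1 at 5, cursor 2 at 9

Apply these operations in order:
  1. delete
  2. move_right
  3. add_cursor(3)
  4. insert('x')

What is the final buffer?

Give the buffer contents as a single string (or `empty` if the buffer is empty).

After op 1 (delete): buffer="clduefg" (len 7), cursors c1@4 c2@7, authorship .......
After op 2 (move_right): buffer="clduefg" (len 7), cursors c1@5 c2@7, authorship .......
After op 3 (add_cursor(3)): buffer="clduefg" (len 7), cursors c3@3 c1@5 c2@7, authorship .......
After op 4 (insert('x')): buffer="cldxuexfgx" (len 10), cursors c3@4 c1@7 c2@10, authorship ...3..1..2

Answer: cldxuexfgx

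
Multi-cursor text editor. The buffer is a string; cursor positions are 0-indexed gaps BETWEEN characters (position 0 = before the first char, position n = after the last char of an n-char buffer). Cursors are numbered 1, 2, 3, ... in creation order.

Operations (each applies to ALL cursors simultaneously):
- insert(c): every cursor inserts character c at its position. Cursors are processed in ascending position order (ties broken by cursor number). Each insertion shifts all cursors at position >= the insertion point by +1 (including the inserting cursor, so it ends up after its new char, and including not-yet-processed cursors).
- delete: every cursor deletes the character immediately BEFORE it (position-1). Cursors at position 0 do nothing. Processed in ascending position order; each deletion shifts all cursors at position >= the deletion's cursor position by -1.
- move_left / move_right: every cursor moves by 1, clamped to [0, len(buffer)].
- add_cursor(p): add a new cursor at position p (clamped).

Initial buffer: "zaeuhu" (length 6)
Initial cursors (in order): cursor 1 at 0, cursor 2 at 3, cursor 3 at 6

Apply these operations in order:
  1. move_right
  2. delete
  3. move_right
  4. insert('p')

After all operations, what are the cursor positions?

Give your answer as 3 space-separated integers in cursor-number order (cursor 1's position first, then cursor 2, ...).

Answer: 2 6 6

Derivation:
After op 1 (move_right): buffer="zaeuhu" (len 6), cursors c1@1 c2@4 c3@6, authorship ......
After op 2 (delete): buffer="aeh" (len 3), cursors c1@0 c2@2 c3@3, authorship ...
After op 3 (move_right): buffer="aeh" (len 3), cursors c1@1 c2@3 c3@3, authorship ...
After op 4 (insert('p')): buffer="apehpp" (len 6), cursors c1@2 c2@6 c3@6, authorship .1..23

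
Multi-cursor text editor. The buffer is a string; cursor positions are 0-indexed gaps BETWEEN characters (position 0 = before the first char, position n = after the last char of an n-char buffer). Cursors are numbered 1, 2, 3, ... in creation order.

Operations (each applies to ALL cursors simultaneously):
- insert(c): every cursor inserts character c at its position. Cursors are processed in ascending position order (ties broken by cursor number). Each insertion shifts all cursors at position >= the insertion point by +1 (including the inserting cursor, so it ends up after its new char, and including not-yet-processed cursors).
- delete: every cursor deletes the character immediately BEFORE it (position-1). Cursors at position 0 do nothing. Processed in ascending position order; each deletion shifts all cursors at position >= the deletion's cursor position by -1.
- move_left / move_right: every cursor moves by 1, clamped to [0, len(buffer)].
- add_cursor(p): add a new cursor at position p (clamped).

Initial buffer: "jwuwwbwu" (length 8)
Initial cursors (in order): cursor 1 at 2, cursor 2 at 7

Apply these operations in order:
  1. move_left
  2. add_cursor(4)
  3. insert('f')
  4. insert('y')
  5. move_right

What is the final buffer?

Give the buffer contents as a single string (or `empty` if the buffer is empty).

After op 1 (move_left): buffer="jwuwwbwu" (len 8), cursors c1@1 c2@6, authorship ........
After op 2 (add_cursor(4)): buffer="jwuwwbwu" (len 8), cursors c1@1 c3@4 c2@6, authorship ........
After op 3 (insert('f')): buffer="jfwuwfwbfwu" (len 11), cursors c1@2 c3@6 c2@9, authorship .1...3..2..
After op 4 (insert('y')): buffer="jfywuwfywbfywu" (len 14), cursors c1@3 c3@8 c2@12, authorship .11...33..22..
After op 5 (move_right): buffer="jfywuwfywbfywu" (len 14), cursors c1@4 c3@9 c2@13, authorship .11...33..22..

Answer: jfywuwfywbfywu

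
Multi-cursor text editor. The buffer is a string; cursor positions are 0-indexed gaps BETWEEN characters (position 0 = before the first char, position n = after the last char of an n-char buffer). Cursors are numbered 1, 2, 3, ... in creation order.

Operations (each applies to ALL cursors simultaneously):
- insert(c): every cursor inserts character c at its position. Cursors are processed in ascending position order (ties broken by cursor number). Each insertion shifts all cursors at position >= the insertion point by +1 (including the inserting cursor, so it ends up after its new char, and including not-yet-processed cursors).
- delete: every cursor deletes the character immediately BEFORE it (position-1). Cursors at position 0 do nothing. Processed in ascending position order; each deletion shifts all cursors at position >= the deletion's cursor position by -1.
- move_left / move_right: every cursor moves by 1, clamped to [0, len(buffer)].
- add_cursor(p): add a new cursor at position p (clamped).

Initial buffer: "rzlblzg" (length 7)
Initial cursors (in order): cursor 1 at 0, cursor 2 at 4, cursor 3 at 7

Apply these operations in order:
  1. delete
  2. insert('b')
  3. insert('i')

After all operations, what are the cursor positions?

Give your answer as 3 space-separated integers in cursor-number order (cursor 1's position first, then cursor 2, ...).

After op 1 (delete): buffer="rzllz" (len 5), cursors c1@0 c2@3 c3@5, authorship .....
After op 2 (insert('b')): buffer="brzlblzb" (len 8), cursors c1@1 c2@5 c3@8, authorship 1...2..3
After op 3 (insert('i')): buffer="birzlbilzbi" (len 11), cursors c1@2 c2@7 c3@11, authorship 11...22..33

Answer: 2 7 11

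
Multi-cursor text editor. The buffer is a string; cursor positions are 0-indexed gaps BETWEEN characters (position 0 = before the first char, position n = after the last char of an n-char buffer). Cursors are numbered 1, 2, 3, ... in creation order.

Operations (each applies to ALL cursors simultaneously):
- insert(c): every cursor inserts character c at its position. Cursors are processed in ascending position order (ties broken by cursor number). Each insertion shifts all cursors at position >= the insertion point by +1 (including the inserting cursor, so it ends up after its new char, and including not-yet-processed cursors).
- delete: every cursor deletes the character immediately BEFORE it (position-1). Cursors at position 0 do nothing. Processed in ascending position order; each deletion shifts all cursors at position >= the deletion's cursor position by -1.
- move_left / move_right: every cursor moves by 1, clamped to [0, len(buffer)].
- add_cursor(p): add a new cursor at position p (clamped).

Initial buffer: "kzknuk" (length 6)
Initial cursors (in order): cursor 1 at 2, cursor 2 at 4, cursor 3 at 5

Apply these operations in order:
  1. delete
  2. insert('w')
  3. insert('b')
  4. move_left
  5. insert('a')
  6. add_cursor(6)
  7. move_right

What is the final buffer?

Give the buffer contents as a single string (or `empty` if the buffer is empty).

Answer: kwabkwwbaabk

Derivation:
After op 1 (delete): buffer="kkk" (len 3), cursors c1@1 c2@2 c3@2, authorship ...
After op 2 (insert('w')): buffer="kwkwwk" (len 6), cursors c1@2 c2@5 c3@5, authorship .1.23.
After op 3 (insert('b')): buffer="kwbkwwbbk" (len 9), cursors c1@3 c2@8 c3@8, authorship .11.2323.
After op 4 (move_left): buffer="kwbkwwbbk" (len 9), cursors c1@2 c2@7 c3@7, authorship .11.2323.
After op 5 (insert('a')): buffer="kwabkwwbaabk" (len 12), cursors c1@3 c2@10 c3@10, authorship .111.232233.
After op 6 (add_cursor(6)): buffer="kwabkwwbaabk" (len 12), cursors c1@3 c4@6 c2@10 c3@10, authorship .111.232233.
After op 7 (move_right): buffer="kwabkwwbaabk" (len 12), cursors c1@4 c4@7 c2@11 c3@11, authorship .111.232233.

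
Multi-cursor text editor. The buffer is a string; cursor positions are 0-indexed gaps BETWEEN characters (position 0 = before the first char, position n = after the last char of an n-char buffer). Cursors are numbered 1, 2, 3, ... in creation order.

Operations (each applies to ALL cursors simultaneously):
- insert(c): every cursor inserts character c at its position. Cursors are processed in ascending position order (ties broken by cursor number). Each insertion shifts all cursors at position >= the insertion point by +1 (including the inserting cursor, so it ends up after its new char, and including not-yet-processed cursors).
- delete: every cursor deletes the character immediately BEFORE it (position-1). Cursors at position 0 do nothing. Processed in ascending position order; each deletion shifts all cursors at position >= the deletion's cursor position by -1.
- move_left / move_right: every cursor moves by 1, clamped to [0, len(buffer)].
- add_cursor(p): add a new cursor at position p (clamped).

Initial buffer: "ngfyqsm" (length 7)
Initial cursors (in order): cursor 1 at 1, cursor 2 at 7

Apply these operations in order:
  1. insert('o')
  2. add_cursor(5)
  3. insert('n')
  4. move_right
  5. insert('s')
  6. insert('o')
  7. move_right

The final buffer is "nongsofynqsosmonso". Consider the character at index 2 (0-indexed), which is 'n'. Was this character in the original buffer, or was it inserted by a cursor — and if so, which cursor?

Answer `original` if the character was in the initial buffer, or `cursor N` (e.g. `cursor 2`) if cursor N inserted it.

Answer: cursor 1

Derivation:
After op 1 (insert('o')): buffer="nogfyqsmo" (len 9), cursors c1@2 c2@9, authorship .1......2
After op 2 (add_cursor(5)): buffer="nogfyqsmo" (len 9), cursors c1@2 c3@5 c2@9, authorship .1......2
After op 3 (insert('n')): buffer="nongfynqsmon" (len 12), cursors c1@3 c3@7 c2@12, authorship .11...3...22
After op 4 (move_right): buffer="nongfynqsmon" (len 12), cursors c1@4 c3@8 c2@12, authorship .11...3...22
After op 5 (insert('s')): buffer="nongsfynqssmons" (len 15), cursors c1@5 c3@10 c2@15, authorship .11.1..3.3..222
After op 6 (insert('o')): buffer="nongsofynqsosmonso" (len 18), cursors c1@6 c3@12 c2@18, authorship .11.11..3.33..2222
After op 7 (move_right): buffer="nongsofynqsosmonso" (len 18), cursors c1@7 c3@13 c2@18, authorship .11.11..3.33..2222
Authorship (.=original, N=cursor N): . 1 1 . 1 1 . . 3 . 3 3 . . 2 2 2 2
Index 2: author = 1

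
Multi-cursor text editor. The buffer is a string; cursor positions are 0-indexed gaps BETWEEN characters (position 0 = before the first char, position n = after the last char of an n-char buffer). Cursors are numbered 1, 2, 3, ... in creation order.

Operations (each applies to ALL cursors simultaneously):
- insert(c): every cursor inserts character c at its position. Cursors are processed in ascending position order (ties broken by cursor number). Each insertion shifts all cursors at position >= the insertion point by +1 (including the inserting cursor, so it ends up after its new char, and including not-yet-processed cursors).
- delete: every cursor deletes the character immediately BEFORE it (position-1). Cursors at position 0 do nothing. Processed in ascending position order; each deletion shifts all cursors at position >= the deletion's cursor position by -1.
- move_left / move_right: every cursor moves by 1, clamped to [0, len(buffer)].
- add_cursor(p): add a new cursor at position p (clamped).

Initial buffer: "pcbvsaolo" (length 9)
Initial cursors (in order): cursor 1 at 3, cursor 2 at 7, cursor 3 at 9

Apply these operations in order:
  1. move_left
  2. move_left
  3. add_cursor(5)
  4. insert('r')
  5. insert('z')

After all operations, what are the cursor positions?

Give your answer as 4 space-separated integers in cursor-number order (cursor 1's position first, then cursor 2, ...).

Answer: 3 11 15 11

Derivation:
After op 1 (move_left): buffer="pcbvsaolo" (len 9), cursors c1@2 c2@6 c3@8, authorship .........
After op 2 (move_left): buffer="pcbvsaolo" (len 9), cursors c1@1 c2@5 c3@7, authorship .........
After op 3 (add_cursor(5)): buffer="pcbvsaolo" (len 9), cursors c1@1 c2@5 c4@5 c3@7, authorship .........
After op 4 (insert('r')): buffer="prcbvsrraorlo" (len 13), cursors c1@2 c2@8 c4@8 c3@11, authorship .1....24..3..
After op 5 (insert('z')): buffer="przcbvsrrzzaorzlo" (len 17), cursors c1@3 c2@11 c4@11 c3@15, authorship .11....2424..33..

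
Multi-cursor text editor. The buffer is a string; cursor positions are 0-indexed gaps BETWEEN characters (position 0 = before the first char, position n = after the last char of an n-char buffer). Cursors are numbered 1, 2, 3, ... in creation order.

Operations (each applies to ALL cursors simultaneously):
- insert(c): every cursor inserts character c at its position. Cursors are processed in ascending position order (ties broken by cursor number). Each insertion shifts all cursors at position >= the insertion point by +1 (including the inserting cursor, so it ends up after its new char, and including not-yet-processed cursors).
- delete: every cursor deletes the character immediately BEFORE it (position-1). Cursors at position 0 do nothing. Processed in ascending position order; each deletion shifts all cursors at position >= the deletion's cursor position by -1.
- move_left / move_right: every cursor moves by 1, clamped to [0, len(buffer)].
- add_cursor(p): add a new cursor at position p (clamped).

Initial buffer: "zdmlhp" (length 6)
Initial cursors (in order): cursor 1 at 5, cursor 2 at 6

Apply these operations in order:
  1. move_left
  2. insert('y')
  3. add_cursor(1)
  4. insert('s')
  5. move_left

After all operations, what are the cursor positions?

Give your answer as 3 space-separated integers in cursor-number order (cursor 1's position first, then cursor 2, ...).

After op 1 (move_left): buffer="zdmlhp" (len 6), cursors c1@4 c2@5, authorship ......
After op 2 (insert('y')): buffer="zdmlyhyp" (len 8), cursors c1@5 c2@7, authorship ....1.2.
After op 3 (add_cursor(1)): buffer="zdmlyhyp" (len 8), cursors c3@1 c1@5 c2@7, authorship ....1.2.
After op 4 (insert('s')): buffer="zsdmlyshysp" (len 11), cursors c3@2 c1@7 c2@10, authorship .3...11.22.
After op 5 (move_left): buffer="zsdmlyshysp" (len 11), cursors c3@1 c1@6 c2@9, authorship .3...11.22.

Answer: 6 9 1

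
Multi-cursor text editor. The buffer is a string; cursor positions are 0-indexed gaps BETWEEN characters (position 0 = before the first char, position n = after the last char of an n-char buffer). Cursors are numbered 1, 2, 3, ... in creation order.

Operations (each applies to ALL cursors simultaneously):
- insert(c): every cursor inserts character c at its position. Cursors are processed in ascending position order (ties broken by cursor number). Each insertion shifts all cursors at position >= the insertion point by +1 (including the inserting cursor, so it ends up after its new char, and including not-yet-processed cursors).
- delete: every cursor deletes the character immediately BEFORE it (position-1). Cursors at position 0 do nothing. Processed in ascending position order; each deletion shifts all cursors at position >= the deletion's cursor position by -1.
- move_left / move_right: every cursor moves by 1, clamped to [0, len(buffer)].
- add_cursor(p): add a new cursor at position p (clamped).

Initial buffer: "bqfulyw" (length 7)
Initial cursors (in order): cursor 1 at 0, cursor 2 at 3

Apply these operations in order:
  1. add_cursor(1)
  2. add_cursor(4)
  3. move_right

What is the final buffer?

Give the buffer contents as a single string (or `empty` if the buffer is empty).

After op 1 (add_cursor(1)): buffer="bqfulyw" (len 7), cursors c1@0 c3@1 c2@3, authorship .......
After op 2 (add_cursor(4)): buffer="bqfulyw" (len 7), cursors c1@0 c3@1 c2@3 c4@4, authorship .......
After op 3 (move_right): buffer="bqfulyw" (len 7), cursors c1@1 c3@2 c2@4 c4@5, authorship .......

Answer: bqfulyw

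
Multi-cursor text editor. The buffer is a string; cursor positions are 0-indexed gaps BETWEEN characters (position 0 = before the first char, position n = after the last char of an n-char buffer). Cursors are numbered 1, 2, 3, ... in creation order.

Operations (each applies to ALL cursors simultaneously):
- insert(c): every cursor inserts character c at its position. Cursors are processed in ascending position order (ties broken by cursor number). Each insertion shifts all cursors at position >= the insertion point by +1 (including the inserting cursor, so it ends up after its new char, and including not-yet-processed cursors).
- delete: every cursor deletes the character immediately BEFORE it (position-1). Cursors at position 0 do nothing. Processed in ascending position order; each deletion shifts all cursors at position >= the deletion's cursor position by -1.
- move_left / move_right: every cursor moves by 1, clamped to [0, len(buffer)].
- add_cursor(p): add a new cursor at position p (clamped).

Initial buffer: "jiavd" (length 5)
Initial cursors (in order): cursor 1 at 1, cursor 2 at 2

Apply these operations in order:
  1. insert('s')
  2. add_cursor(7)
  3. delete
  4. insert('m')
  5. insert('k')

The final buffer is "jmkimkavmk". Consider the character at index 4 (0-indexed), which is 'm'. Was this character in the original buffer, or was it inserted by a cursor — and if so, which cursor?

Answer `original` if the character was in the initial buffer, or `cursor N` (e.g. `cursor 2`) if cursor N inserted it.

Answer: cursor 2

Derivation:
After op 1 (insert('s')): buffer="jsisavd" (len 7), cursors c1@2 c2@4, authorship .1.2...
After op 2 (add_cursor(7)): buffer="jsisavd" (len 7), cursors c1@2 c2@4 c3@7, authorship .1.2...
After op 3 (delete): buffer="jiav" (len 4), cursors c1@1 c2@2 c3@4, authorship ....
After op 4 (insert('m')): buffer="jmimavm" (len 7), cursors c1@2 c2@4 c3@7, authorship .1.2..3
After op 5 (insert('k')): buffer="jmkimkavmk" (len 10), cursors c1@3 c2@6 c3@10, authorship .11.22..33
Authorship (.=original, N=cursor N): . 1 1 . 2 2 . . 3 3
Index 4: author = 2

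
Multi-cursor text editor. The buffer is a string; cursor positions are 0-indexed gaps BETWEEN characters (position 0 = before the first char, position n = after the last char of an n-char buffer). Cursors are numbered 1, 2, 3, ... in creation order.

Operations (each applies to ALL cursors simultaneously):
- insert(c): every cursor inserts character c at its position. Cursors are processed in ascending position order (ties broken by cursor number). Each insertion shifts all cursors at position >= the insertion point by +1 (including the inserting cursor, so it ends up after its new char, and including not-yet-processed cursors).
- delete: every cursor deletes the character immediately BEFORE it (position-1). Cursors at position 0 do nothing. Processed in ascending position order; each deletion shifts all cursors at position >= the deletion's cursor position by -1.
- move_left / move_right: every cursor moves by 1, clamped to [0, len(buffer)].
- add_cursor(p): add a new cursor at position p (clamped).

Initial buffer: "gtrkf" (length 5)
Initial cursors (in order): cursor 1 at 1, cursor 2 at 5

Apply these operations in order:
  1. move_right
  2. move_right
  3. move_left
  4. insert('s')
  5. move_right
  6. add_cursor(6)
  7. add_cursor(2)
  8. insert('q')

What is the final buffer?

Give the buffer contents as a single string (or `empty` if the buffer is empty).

After op 1 (move_right): buffer="gtrkf" (len 5), cursors c1@2 c2@5, authorship .....
After op 2 (move_right): buffer="gtrkf" (len 5), cursors c1@3 c2@5, authorship .....
After op 3 (move_left): buffer="gtrkf" (len 5), cursors c1@2 c2@4, authorship .....
After op 4 (insert('s')): buffer="gtsrksf" (len 7), cursors c1@3 c2@6, authorship ..1..2.
After op 5 (move_right): buffer="gtsrksf" (len 7), cursors c1@4 c2@7, authorship ..1..2.
After op 6 (add_cursor(6)): buffer="gtsrksf" (len 7), cursors c1@4 c3@6 c2@7, authorship ..1..2.
After op 7 (add_cursor(2)): buffer="gtsrksf" (len 7), cursors c4@2 c1@4 c3@6 c2@7, authorship ..1..2.
After op 8 (insert('q')): buffer="gtqsrqksqfq" (len 11), cursors c4@3 c1@6 c3@9 c2@11, authorship ..41.1.23.2

Answer: gtqsrqksqfq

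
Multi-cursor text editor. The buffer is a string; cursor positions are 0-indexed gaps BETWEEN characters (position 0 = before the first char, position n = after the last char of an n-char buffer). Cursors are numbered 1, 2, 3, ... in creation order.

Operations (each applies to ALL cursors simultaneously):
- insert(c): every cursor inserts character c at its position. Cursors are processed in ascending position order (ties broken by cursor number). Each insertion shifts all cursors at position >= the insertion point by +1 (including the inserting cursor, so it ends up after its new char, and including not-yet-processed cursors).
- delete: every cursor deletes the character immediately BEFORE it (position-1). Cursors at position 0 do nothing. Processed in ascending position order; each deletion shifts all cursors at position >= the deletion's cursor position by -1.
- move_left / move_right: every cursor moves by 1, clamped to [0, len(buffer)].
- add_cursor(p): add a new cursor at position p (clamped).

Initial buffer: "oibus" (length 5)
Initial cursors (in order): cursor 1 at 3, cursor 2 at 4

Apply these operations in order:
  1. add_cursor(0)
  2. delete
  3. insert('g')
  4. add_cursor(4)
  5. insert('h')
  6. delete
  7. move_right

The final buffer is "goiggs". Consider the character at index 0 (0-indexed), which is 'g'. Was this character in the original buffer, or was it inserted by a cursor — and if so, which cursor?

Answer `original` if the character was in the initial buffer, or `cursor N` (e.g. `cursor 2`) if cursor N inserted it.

Answer: cursor 3

Derivation:
After op 1 (add_cursor(0)): buffer="oibus" (len 5), cursors c3@0 c1@3 c2@4, authorship .....
After op 2 (delete): buffer="ois" (len 3), cursors c3@0 c1@2 c2@2, authorship ...
After op 3 (insert('g')): buffer="goiggs" (len 6), cursors c3@1 c1@5 c2@5, authorship 3..12.
After op 4 (add_cursor(4)): buffer="goiggs" (len 6), cursors c3@1 c4@4 c1@5 c2@5, authorship 3..12.
After op 5 (insert('h')): buffer="ghoighghhs" (len 10), cursors c3@2 c4@6 c1@9 c2@9, authorship 33..14212.
After op 6 (delete): buffer="goiggs" (len 6), cursors c3@1 c4@4 c1@5 c2@5, authorship 3..12.
After op 7 (move_right): buffer="goiggs" (len 6), cursors c3@2 c4@5 c1@6 c2@6, authorship 3..12.
Authorship (.=original, N=cursor N): 3 . . 1 2 .
Index 0: author = 3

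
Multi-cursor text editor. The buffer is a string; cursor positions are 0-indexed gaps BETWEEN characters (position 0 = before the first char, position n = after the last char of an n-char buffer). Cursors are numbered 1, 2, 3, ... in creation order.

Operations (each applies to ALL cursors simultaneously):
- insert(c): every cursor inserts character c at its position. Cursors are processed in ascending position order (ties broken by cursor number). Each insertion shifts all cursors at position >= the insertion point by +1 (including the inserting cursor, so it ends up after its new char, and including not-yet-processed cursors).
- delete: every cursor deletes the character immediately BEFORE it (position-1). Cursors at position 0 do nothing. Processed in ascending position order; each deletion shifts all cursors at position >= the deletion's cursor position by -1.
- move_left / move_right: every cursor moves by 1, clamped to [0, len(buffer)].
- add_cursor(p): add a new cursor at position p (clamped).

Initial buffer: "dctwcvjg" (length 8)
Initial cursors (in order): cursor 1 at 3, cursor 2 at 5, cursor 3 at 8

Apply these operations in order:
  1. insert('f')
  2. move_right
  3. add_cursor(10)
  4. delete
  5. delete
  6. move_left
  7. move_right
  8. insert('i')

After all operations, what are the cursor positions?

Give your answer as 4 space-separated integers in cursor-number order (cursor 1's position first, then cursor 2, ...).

Answer: 7 7 7 7

Derivation:
After op 1 (insert('f')): buffer="dctfwcfvjgf" (len 11), cursors c1@4 c2@7 c3@11, authorship ...1..2...3
After op 2 (move_right): buffer="dctfwcfvjgf" (len 11), cursors c1@5 c2@8 c3@11, authorship ...1..2...3
After op 3 (add_cursor(10)): buffer="dctfwcfvjgf" (len 11), cursors c1@5 c2@8 c4@10 c3@11, authorship ...1..2...3
After op 4 (delete): buffer="dctfcfj" (len 7), cursors c1@4 c2@6 c3@7 c4@7, authorship ...1.2.
After op 5 (delete): buffer="dct" (len 3), cursors c1@3 c2@3 c3@3 c4@3, authorship ...
After op 6 (move_left): buffer="dct" (len 3), cursors c1@2 c2@2 c3@2 c4@2, authorship ...
After op 7 (move_right): buffer="dct" (len 3), cursors c1@3 c2@3 c3@3 c4@3, authorship ...
After op 8 (insert('i')): buffer="dctiiii" (len 7), cursors c1@7 c2@7 c3@7 c4@7, authorship ...1234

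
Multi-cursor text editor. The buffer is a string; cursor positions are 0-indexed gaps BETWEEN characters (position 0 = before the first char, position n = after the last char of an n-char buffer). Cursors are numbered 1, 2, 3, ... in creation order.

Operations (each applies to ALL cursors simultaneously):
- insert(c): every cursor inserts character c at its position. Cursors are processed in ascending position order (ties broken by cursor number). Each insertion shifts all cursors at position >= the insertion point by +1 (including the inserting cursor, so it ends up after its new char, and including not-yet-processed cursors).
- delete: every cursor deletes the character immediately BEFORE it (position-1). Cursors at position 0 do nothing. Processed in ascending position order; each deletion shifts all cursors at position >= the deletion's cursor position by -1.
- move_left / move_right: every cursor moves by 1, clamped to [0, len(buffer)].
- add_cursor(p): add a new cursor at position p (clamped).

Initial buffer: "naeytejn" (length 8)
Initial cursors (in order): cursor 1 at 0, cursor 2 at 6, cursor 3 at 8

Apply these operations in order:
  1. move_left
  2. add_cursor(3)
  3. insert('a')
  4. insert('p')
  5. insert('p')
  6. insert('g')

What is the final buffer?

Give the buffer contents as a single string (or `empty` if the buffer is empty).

Answer: appgnaeappgytappgejappgn

Derivation:
After op 1 (move_left): buffer="naeytejn" (len 8), cursors c1@0 c2@5 c3@7, authorship ........
After op 2 (add_cursor(3)): buffer="naeytejn" (len 8), cursors c1@0 c4@3 c2@5 c3@7, authorship ........
After op 3 (insert('a')): buffer="anaeaytaejan" (len 12), cursors c1@1 c4@5 c2@8 c3@11, authorship 1...4..2..3.
After op 4 (insert('p')): buffer="apnaeapytapejapn" (len 16), cursors c1@2 c4@7 c2@11 c3@15, authorship 11...44..22..33.
After op 5 (insert('p')): buffer="appnaeappytappejappn" (len 20), cursors c1@3 c4@9 c2@14 c3@19, authorship 111...444..222..333.
After op 6 (insert('g')): buffer="appgnaeappgytappgejappgn" (len 24), cursors c1@4 c4@11 c2@17 c3@23, authorship 1111...4444..2222..3333.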